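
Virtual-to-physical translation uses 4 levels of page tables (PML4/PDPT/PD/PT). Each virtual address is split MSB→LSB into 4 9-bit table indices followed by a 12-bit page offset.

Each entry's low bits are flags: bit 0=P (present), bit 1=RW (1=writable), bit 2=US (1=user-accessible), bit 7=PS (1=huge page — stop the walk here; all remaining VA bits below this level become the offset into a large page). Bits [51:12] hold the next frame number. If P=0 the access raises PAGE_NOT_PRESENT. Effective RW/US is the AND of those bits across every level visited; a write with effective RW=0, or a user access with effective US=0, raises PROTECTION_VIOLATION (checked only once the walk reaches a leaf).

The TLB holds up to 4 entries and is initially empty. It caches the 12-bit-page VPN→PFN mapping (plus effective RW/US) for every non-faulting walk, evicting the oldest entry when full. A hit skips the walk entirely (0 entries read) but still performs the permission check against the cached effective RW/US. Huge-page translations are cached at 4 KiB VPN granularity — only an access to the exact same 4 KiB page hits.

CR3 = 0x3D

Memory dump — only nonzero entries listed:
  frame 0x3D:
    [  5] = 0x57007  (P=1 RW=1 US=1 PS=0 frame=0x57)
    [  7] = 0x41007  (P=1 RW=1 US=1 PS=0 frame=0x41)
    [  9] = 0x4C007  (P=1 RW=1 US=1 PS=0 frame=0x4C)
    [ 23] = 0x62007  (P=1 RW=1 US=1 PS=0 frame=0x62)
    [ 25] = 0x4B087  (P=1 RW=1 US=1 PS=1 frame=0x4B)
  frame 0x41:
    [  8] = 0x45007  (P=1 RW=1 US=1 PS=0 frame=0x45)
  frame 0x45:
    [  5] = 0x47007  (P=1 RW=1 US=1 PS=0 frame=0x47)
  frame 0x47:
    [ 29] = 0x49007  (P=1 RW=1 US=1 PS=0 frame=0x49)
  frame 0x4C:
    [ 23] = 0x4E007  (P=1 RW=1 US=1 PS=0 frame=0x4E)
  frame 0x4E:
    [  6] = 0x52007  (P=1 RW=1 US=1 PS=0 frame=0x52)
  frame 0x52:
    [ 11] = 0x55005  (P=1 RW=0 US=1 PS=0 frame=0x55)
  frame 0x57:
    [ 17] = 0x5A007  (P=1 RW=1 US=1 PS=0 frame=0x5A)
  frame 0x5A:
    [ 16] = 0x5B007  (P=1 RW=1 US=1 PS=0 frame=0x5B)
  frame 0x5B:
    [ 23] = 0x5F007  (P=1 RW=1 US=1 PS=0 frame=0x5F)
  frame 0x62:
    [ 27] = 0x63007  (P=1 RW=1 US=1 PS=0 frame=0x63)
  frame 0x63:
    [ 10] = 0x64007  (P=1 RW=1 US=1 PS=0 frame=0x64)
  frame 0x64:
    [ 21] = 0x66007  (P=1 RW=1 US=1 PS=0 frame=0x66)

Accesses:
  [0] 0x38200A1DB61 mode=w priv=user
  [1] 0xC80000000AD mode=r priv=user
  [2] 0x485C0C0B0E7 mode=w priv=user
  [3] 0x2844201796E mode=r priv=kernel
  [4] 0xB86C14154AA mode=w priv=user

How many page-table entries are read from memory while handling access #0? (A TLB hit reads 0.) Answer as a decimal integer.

Per-access translation:
#0 VA=0x38200A1DB61 (w,user):
  L0: frame=0x3D idx=7 entry=0x41007 [P=1 RW=1 US=1 PS=0]
  L1: frame=0x41 idx=8 entry=0x45007 [P=1 RW=1 US=1 PS=0]
  L2: frame=0x45 idx=5 entry=0x47007 [P=1 RW=1 US=1 PS=0]
  L3: frame=0x47 idx=29 entry=0x49007 [P=1 RW=1 US=1 PS=0]
  ⇒ phys 0x49B61  [4 reads]
#1 VA=0xC80000000AD (r,user):
  L0: frame=0x3D idx=25 entry=0x4B087 [P=1 RW=1 US=1 PS=1]
  ⇒ phys 0x4B0AD (huge @L0)  [1 reads]
#2 VA=0x485C0C0B0E7 (w,user):
  L0: frame=0x3D idx=9 entry=0x4C007 [P=1 RW=1 US=1 PS=0]
  L1: frame=0x4C idx=23 entry=0x4E007 [P=1 RW=1 US=1 PS=0]
  L2: frame=0x4E idx=6 entry=0x52007 [P=1 RW=1 US=1 PS=0]
  L3: frame=0x52 idx=11 entry=0x55005 [P=1 RW=0 US=1 PS=0]
  → PROTECTION_VIOLATION  (4 entries read)
#3 VA=0x2844201796E (r,kernel):
  L0: frame=0x3D idx=5 entry=0x57007 [P=1 RW=1 US=1 PS=0]
  L1: frame=0x57 idx=17 entry=0x5A007 [P=1 RW=1 US=1 PS=0]
  L2: frame=0x5A idx=16 entry=0x5B007 [P=1 RW=1 US=1 PS=0]
  L3: frame=0x5B idx=23 entry=0x5F007 [P=1 RW=1 US=1 PS=0]
  ⇒ phys 0x5F96E  [4 reads]
#4 VA=0xB86C14154AA (w,user):
  L0: frame=0x3D idx=23 entry=0x62007 [P=1 RW=1 US=1 PS=0]
  L1: frame=0x62 idx=27 entry=0x63007 [P=1 RW=1 US=1 PS=0]
  L2: frame=0x63 idx=10 entry=0x64007 [P=1 RW=1 US=1 PS=0]
  L3: frame=0x64 idx=21 entry=0x66007 [P=1 RW=1 US=1 PS=0]
  ⇒ phys 0x664AA  [4 reads]

Entries read for #0: 4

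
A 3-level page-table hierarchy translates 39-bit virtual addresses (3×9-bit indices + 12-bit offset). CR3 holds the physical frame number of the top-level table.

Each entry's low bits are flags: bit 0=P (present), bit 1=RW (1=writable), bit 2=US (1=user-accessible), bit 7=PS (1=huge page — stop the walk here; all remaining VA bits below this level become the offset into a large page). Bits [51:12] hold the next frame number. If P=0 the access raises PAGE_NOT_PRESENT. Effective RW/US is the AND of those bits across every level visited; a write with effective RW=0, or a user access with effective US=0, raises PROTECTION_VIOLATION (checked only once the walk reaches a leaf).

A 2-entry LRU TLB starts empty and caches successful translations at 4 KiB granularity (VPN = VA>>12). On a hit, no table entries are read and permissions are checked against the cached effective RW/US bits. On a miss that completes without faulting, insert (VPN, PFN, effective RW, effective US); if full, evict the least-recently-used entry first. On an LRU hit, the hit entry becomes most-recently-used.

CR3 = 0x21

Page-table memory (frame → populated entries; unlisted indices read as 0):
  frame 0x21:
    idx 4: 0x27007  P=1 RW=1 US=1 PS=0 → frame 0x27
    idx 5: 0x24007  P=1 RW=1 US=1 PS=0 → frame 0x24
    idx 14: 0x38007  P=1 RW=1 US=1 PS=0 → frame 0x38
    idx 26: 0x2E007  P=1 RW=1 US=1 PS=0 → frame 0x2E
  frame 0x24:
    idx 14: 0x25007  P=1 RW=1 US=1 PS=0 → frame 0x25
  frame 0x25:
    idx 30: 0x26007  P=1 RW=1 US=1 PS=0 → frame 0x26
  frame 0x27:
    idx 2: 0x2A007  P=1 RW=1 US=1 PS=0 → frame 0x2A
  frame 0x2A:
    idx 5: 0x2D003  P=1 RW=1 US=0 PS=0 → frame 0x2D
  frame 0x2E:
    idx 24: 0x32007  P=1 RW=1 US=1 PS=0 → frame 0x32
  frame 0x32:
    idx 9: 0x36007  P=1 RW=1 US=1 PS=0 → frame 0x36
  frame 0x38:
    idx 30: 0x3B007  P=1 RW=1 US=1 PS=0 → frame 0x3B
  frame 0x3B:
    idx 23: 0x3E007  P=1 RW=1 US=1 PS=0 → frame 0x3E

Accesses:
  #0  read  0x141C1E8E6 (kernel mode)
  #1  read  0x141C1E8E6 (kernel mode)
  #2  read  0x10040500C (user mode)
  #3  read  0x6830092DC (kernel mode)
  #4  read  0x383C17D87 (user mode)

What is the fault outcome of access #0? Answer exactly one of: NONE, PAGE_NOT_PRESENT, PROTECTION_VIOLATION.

Walk each access:
#0 VA=0x141C1E8E6 (r,kernel):
  lvl0: tbl 0x21, slot 5 ⇒ 0x24007 (P1/RW1/US1/PS0)
  lvl1: tbl 0x24, slot 14 ⇒ 0x25007 (P1/RW1/US1/PS0)
  lvl2: tbl 0x25, slot 30 ⇒ 0x26007 (P1/RW1/US1/PS0)
  ✓ 0x268E6  — 3 lookups
#1 VA=0x141C1E8E6 (r,kernel):
  TLB hit vpn=0x141C1E → PA=0x268E6
#2 VA=0x10040500C (r,user):
  lvl0: tbl 0x21, slot 4 ⇒ 0x27007 (P1/RW1/US1/PS0)
  lvl1: tbl 0x27, slot 2 ⇒ 0x2A007 (P1/RW1/US1/PS0)
  lvl2: tbl 0x2A, slot 5 ⇒ 0x2D003 (P1/RW1/US0/PS0)
  ✗ PROTECTION_VIOLATION  [3 reads]
#3 VA=0x6830092DC (r,kernel):
  lvl0: tbl 0x21, slot 26 ⇒ 0x2E007 (P1/RW1/US1/PS0)
  lvl1: tbl 0x2E, slot 24 ⇒ 0x32007 (P1/RW1/US1/PS0)
  lvl2: tbl 0x32, slot 9 ⇒ 0x36007 (P1/RW1/US1/PS0)
  ✓ 0x362DC  — 3 lookups
#4 VA=0x383C17D87 (r,user):
  lvl0: tbl 0x21, slot 14 ⇒ 0x38007 (P1/RW1/US1/PS0)
  lvl1: tbl 0x38, slot 30 ⇒ 0x3B007 (P1/RW1/US1/PS0)
  lvl2: tbl 0x3B, slot 23 ⇒ 0x3E007 (P1/RW1/US1/PS0)
  ✓ 0x3ED87  — 3 lookups

Access #0 fault: NONE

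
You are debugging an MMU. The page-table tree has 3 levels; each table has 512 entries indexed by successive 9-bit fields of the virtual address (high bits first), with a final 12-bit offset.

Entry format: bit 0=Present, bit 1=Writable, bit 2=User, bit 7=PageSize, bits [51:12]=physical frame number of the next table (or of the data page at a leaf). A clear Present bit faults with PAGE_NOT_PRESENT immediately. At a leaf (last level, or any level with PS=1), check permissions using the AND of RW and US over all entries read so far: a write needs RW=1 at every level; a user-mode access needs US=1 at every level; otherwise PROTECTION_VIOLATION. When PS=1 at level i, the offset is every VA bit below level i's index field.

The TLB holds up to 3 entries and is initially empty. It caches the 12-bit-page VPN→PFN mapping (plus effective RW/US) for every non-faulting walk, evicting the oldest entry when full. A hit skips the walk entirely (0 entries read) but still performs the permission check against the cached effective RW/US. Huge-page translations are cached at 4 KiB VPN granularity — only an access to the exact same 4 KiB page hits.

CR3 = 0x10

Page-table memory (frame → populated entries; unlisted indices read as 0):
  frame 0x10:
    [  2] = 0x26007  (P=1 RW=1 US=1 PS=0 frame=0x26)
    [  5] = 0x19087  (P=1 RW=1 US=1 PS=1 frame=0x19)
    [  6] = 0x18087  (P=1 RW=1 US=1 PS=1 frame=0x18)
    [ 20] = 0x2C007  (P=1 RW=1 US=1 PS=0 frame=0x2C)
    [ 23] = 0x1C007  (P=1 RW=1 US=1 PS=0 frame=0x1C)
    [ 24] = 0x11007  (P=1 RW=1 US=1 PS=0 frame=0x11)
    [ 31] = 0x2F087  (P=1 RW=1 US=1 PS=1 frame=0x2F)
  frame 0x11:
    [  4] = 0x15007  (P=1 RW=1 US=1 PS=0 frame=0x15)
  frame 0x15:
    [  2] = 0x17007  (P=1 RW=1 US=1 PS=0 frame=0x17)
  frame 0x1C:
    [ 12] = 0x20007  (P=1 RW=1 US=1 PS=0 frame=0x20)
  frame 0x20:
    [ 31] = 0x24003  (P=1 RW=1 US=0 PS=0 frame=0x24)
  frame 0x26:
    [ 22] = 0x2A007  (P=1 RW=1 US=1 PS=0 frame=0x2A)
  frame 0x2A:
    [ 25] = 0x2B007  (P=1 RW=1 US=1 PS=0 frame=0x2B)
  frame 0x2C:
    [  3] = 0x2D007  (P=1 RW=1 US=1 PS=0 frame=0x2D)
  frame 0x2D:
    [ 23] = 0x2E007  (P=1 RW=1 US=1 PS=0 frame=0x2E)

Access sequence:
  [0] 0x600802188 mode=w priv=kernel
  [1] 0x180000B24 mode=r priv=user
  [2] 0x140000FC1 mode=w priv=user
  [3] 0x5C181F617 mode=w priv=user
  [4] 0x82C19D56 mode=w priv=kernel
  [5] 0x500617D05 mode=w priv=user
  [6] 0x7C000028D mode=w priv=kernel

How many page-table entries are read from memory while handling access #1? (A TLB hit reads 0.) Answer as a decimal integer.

Walk each access:
#0 VA=0x600802188 (w,kernel):
  L0: frame=0x10 idx=24 entry=0x11007 [P=1 RW=1 US=1 PS=0]
  L1: frame=0x11 idx=4 entry=0x15007 [P=1 RW=1 US=1 PS=0]
  L2: frame=0x15 idx=2 entry=0x17007 [P=1 RW=1 US=1 PS=0]
  ⇒ phys 0x17188  [3 reads]
#1 VA=0x180000B24 (r,user):
  L0: frame=0x10 idx=6 entry=0x18087 [P=1 RW=1 US=1 PS=1]
  ⇒ phys 0x18B24 (huge @L0)  [1 reads]
#2 VA=0x140000FC1 (w,user):
  L0: frame=0x10 idx=5 entry=0x19087 [P=1 RW=1 US=1 PS=1]
  ⇒ phys 0x19FC1 (huge @L0)  [1 reads]
#3 VA=0x5C181F617 (w,user):
  L0: frame=0x10 idx=23 entry=0x1C007 [P=1 RW=1 US=1 PS=0]
  L1: frame=0x1C idx=12 entry=0x20007 [P=1 RW=1 US=1 PS=0]
  L2: frame=0x20 idx=31 entry=0x24003 [P=1 RW=1 US=0 PS=0]
  ✗ PROTECTION_VIOLATION  [3 reads]
#4 VA=0x82C19D56 (w,kernel):
  L0: frame=0x10 idx=2 entry=0x26007 [P=1 RW=1 US=1 PS=0]
  L1: frame=0x26 idx=22 entry=0x2A007 [P=1 RW=1 US=1 PS=0]
  L2: frame=0x2A idx=25 entry=0x2B007 [P=1 RW=1 US=1 PS=0]
  ⇒ phys 0x2BD56  [3 reads]
#5 VA=0x500617D05 (w,user):
  L0: frame=0x10 idx=20 entry=0x2C007 [P=1 RW=1 US=1 PS=0]
  L1: frame=0x2C idx=3 entry=0x2D007 [P=1 RW=1 US=1 PS=0]
  L2: frame=0x2D idx=23 entry=0x2E007 [P=1 RW=1 US=1 PS=0]
  ⇒ phys 0x2ED05  [3 reads]
#6 VA=0x7C000028D (w,kernel):
  L0: frame=0x10 idx=31 entry=0x2F087 [P=1 RW=1 US=1 PS=1]
  ⇒ phys 0x2F28D (huge @L0)  [1 reads]

Entries read for #1: 1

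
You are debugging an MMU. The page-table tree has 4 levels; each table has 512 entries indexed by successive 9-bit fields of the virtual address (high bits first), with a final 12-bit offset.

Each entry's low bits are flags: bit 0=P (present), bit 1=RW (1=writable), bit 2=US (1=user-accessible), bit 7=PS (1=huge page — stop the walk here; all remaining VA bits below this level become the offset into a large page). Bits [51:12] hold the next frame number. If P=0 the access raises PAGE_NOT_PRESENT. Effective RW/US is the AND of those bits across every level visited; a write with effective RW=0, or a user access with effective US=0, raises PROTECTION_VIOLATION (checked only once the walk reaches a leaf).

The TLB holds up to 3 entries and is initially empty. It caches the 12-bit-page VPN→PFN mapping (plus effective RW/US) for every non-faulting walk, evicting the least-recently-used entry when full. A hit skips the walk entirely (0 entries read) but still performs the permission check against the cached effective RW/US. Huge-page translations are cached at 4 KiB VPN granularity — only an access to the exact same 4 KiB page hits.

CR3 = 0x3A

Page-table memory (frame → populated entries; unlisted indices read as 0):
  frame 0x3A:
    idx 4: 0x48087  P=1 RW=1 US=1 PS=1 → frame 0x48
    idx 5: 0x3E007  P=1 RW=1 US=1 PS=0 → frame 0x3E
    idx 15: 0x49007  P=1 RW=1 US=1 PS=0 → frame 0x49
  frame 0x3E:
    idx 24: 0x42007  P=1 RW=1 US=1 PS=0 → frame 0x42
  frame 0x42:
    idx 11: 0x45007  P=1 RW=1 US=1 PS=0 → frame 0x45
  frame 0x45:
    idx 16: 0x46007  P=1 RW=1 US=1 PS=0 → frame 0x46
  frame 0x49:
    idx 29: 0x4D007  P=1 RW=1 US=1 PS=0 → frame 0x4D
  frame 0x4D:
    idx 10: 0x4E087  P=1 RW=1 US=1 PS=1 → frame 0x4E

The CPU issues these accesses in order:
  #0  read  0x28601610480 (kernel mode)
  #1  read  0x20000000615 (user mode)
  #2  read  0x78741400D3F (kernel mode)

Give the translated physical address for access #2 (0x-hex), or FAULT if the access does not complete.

Trace:
#0 VA=0x28601610480 (r,kernel):
  L0 @0x3A[5] → 0x3E007  P=1,RW=1,US=1,PS=0
  L1 @0x3E[24] → 0x42007  P=1,RW=1,US=1,PS=0
  L2 @0x42[11] → 0x45007  P=1,RW=1,US=1,PS=0
  L3 @0x45[16] → 0x46007  P=1,RW=1,US=1,PS=0
  ⇒ phys 0x46480  [4 reads]
#1 VA=0x20000000615 (r,user):
  L0 @0x3A[4] → 0x48087  P=1,RW=1,US=1,PS=1
  ⇒ phys 0x48615 (huge @L0)  [1 reads]
#2 VA=0x78741400D3F (r,kernel):
  L0 @0x3A[15] → 0x49007  P=1,RW=1,US=1,PS=0
  L1 @0x49[29] → 0x4D007  P=1,RW=1,US=1,PS=0
  L2 @0x4D[10] → 0x4E087  P=1,RW=1,US=1,PS=1
  ⇒ phys 0x4ED3F (huge @L2)  [3 reads]

Access #2 PA: 0x4ED3F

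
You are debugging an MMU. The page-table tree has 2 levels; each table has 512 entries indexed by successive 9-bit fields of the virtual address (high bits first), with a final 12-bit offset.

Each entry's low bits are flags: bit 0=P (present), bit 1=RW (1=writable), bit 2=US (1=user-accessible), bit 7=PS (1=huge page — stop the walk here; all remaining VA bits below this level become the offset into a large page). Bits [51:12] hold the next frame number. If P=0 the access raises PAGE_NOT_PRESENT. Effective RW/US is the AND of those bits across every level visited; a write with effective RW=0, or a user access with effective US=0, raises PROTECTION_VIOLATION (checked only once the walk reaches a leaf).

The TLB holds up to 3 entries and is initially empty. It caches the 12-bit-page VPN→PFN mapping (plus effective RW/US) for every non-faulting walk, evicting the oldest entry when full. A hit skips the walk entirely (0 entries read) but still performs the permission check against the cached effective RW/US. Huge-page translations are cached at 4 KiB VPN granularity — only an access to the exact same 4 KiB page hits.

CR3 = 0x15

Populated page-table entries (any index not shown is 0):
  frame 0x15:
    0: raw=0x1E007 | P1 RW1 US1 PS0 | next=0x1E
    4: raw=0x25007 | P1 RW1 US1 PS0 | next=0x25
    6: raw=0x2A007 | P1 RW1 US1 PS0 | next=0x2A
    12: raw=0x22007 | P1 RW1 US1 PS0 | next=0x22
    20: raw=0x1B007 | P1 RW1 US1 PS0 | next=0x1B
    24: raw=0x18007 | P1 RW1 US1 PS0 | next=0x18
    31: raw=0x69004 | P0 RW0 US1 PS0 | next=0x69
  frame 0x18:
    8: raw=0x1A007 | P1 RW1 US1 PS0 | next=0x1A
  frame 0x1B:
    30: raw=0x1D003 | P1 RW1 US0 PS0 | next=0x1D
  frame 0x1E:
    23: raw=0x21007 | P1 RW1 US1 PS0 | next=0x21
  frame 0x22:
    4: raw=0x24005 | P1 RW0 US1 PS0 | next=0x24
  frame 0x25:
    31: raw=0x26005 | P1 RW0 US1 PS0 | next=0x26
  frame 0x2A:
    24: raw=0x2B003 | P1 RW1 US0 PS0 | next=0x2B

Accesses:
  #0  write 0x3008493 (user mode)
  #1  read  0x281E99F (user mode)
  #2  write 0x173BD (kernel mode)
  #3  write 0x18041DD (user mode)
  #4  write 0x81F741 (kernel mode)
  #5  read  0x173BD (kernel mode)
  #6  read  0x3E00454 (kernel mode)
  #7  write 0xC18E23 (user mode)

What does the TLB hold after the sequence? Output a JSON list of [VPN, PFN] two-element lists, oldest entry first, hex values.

Trace:
#0 VA=0x3008493 (w,user):
  L0 @0x15[24] → 0x18007  P=1,RW=1,US=1,PS=0
  L1 @0x18[8] → 0x1A007  P=1,RW=1,US=1,PS=0
  → PA=0x1A493  (2 entries read)
#1 VA=0x281E99F (r,user):
  L0 @0x15[20] → 0x1B007  P=1,RW=1,US=1,PS=0
  L1 @0x1B[30] → 0x1D003  P=1,RW=1,US=0,PS=0
  → PROTECTION_VIOLATION  (2 entries read)
#2 VA=0x173BD (w,kernel):
  L0 @0x15[0] → 0x1E007  P=1,RW=1,US=1,PS=0
  L1 @0x1E[23] → 0x21007  P=1,RW=1,US=1,PS=0
  → PA=0x213BD  (2 entries read)
#3 VA=0x18041DD (w,user):
  L0 @0x15[12] → 0x22007  P=1,RW=1,US=1,PS=0
  L1 @0x22[4] → 0x24005  P=1,RW=0,US=1,PS=0
  → PROTECTION_VIOLATION  (2 entries read)
#4 VA=0x81F741 (w,kernel):
  L0 @0x15[4] → 0x25007  P=1,RW=1,US=1,PS=0
  L1 @0x25[31] → 0x26005  P=1,RW=0,US=1,PS=0
  → PROTECTION_VIOLATION  (2 entries read)
#5 VA=0x173BD (r,kernel):
  TLB hit vpn=0x17 → PA=0x213BD
#6 VA=0x3E00454 (r,kernel):
  L0 @0x15[31] → 0x69004  P=0,RW=0,US=1,PS=0
  → PAGE_NOT_PRESENT  (1 entries read)
#7 VA=0xC18E23 (w,user):
  L0 @0x15[6] → 0x2A007  P=1,RW=1,US=1,PS=0
  L1 @0x2A[24] → 0x2B003  P=1,RW=1,US=0,PS=0
  → PROTECTION_VIOLATION  (2 entries read)

TLB: [["0x3008", "0x1A"], ["0x17", "0x21"]]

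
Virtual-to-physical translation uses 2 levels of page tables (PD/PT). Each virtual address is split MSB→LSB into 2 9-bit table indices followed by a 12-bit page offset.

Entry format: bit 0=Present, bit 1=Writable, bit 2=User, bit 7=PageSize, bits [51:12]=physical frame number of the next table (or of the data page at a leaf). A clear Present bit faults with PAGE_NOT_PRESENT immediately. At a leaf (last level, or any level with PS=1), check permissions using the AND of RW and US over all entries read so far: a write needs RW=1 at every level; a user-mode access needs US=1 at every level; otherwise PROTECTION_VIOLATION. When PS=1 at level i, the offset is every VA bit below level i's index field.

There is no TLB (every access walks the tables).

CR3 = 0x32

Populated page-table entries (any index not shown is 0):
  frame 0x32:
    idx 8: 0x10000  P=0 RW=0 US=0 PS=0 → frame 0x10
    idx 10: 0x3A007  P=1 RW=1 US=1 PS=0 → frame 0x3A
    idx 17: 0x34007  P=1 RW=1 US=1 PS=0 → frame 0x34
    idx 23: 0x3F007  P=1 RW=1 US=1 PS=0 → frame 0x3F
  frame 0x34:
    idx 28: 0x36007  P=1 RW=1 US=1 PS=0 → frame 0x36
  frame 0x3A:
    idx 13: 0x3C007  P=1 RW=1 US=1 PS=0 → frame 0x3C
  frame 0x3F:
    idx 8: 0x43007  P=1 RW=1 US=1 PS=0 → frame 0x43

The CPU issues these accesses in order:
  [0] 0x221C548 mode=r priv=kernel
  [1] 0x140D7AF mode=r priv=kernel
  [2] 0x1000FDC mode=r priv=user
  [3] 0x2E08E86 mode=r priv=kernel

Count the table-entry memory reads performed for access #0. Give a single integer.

Trace:
#0 VA=0x221C548 (r,kernel):
  lvl0: tbl 0x32, slot 17 ⇒ 0x34007 (P1/RW1/US1/PS0)
  lvl1: tbl 0x34, slot 28 ⇒ 0x36007 (P1/RW1/US1/PS0)
  ⇒ phys 0x36548  [2 reads]
#1 VA=0x140D7AF (r,kernel):
  lvl0: tbl 0x32, slot 10 ⇒ 0x3A007 (P1/RW1/US1/PS0)
  lvl1: tbl 0x3A, slot 13 ⇒ 0x3C007 (P1/RW1/US1/PS0)
  ⇒ phys 0x3C7AF  [2 reads]
#2 VA=0x1000FDC (r,user):
  lvl0: tbl 0x32, slot 8 ⇒ 0x10000 (P0/RW0/US0/PS0)
  ✗ PAGE_NOT_PRESENT  [1 reads]
#3 VA=0x2E08E86 (r,kernel):
  lvl0: tbl 0x32, slot 23 ⇒ 0x3F007 (P1/RW1/US1/PS0)
  lvl1: tbl 0x3F, slot 8 ⇒ 0x43007 (P1/RW1/US1/PS0)
  ⇒ phys 0x43E86  [2 reads]

Entries read for #0: 2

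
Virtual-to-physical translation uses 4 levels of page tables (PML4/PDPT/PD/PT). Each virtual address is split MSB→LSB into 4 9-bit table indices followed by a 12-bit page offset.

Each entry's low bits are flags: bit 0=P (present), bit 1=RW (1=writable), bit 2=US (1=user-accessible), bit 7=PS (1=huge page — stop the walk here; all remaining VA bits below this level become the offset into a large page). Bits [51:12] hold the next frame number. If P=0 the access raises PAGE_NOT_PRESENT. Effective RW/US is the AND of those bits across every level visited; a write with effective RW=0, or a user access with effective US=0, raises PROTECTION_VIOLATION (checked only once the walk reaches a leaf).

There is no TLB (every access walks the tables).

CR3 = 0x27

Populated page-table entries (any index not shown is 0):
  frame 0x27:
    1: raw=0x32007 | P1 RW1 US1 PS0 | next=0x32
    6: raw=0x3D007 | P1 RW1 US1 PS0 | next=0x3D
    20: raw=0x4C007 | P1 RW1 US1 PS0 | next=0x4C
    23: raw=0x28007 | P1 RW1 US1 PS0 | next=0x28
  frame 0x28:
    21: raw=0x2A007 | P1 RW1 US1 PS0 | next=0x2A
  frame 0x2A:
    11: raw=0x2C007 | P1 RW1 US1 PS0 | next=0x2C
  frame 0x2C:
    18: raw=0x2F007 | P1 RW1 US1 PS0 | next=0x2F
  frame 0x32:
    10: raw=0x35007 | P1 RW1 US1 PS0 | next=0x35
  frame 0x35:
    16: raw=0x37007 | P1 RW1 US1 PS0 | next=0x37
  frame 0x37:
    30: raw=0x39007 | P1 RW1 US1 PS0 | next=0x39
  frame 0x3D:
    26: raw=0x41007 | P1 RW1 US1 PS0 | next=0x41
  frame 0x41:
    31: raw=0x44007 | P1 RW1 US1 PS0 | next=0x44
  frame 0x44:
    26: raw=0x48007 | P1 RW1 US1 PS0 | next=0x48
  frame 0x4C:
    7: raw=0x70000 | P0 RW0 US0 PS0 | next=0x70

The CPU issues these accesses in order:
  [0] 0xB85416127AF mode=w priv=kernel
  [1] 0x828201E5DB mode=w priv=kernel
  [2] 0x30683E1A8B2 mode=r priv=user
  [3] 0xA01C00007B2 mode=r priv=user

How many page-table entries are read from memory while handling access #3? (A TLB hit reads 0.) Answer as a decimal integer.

Trace:
#0 VA=0xB85416127AF (w,kernel):
  L0: frame=0x27 idx=23 entry=0x28007 [P=1 RW=1 US=1 PS=0]
  L1: frame=0x28 idx=21 entry=0x2A007 [P=1 RW=1 US=1 PS=0]
  L2: frame=0x2A idx=11 entry=0x2C007 [P=1 RW=1 US=1 PS=0]
  L3: frame=0x2C idx=18 entry=0x2F007 [P=1 RW=1 US=1 PS=0]
  ⇒ phys 0x2F7AF  [4 reads]
#1 VA=0x828201E5DB (w,kernel):
  L0: frame=0x27 idx=1 entry=0x32007 [P=1 RW=1 US=1 PS=0]
  L1: frame=0x32 idx=10 entry=0x35007 [P=1 RW=1 US=1 PS=0]
  L2: frame=0x35 idx=16 entry=0x37007 [P=1 RW=1 US=1 PS=0]
  L3: frame=0x37 idx=30 entry=0x39007 [P=1 RW=1 US=1 PS=0]
  ⇒ phys 0x395DB  [4 reads]
#2 VA=0x30683E1A8B2 (r,user):
  L0: frame=0x27 idx=6 entry=0x3D007 [P=1 RW=1 US=1 PS=0]
  L1: frame=0x3D idx=26 entry=0x41007 [P=1 RW=1 US=1 PS=0]
  L2: frame=0x41 idx=31 entry=0x44007 [P=1 RW=1 US=1 PS=0]
  L3: frame=0x44 idx=26 entry=0x48007 [P=1 RW=1 US=1 PS=0]
  ⇒ phys 0x488B2  [4 reads]
#3 VA=0xA01C00007B2 (r,user):
  L0: frame=0x27 idx=20 entry=0x4C007 [P=1 RW=1 US=1 PS=0]
  L1: frame=0x4C idx=7 entry=0x70000 [P=0 RW=0 US=0 PS=0]
  ✗ PAGE_NOT_PRESENT  [2 reads]

Entries read for #3: 2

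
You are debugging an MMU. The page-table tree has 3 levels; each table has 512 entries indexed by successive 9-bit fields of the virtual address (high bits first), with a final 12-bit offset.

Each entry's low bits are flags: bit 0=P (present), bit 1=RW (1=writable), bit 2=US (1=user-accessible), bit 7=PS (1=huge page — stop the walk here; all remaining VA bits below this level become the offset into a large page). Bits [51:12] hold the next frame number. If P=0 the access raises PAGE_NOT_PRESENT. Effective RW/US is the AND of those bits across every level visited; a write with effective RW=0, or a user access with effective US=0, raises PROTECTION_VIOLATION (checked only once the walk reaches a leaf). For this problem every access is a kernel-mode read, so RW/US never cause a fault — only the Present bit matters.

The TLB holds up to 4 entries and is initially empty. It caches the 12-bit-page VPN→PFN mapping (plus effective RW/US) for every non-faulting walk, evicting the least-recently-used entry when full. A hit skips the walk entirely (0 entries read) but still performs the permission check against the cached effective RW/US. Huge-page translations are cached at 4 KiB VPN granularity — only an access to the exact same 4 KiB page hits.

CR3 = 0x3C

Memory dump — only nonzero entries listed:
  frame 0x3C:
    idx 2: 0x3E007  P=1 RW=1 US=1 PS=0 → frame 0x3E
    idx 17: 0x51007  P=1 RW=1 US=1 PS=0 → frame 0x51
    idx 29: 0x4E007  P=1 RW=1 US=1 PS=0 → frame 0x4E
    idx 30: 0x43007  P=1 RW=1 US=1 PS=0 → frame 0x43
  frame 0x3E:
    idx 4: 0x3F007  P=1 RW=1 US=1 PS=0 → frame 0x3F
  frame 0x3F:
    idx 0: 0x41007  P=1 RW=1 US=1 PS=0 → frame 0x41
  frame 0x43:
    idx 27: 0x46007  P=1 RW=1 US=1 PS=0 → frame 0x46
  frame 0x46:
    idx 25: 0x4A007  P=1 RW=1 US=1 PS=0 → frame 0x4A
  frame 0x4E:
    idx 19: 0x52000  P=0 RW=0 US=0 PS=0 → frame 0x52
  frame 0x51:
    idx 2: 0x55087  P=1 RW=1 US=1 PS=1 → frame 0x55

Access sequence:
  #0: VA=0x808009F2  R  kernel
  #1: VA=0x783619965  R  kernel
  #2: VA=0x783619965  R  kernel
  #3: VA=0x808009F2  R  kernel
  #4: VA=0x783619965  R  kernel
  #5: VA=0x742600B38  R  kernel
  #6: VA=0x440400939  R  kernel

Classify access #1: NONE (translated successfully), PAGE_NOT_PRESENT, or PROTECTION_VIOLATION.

Walk each access:
#0 VA=0x808009F2 (r,kernel):
  [0] read 0x3C idx=2: raw=0x3E007 flags P=1 W=1 U=1 S=0
  [1] read 0x3E idx=4: raw=0x3F007 flags P=1 W=1 U=1 S=0
  [2] read 0x3F idx=0: raw=0x41007 flags P=1 W=1 U=1 S=0
  ✓ 0x419F2  — 3 lookups
#1 VA=0x783619965 (r,kernel):
  [0] read 0x3C idx=30: raw=0x43007 flags P=1 W=1 U=1 S=0
  [1] read 0x43 idx=27: raw=0x46007 flags P=1 W=1 U=1 S=0
  [2] read 0x46 idx=25: raw=0x4A007 flags P=1 W=1 U=1 S=0
  ✓ 0x4A965  — 3 lookups
#2 VA=0x783619965 (r,kernel):
  TLB hit vpn=0x783619 → PA=0x4A965
#3 VA=0x808009F2 (r,kernel):
  TLB hit vpn=0x80800 → PA=0x419F2
#4 VA=0x783619965 (r,kernel):
  TLB hit vpn=0x783619 → PA=0x4A965
#5 VA=0x742600B38 (r,kernel):
  [0] read 0x3C idx=29: raw=0x4E007 flags P=1 W=1 U=1 S=0
  [1] read 0x4E idx=19: raw=0x52000 flags P=0 W=0 U=0 S=0
  ✗ PAGE_NOT_PRESENT  [2 reads]
#6 VA=0x440400939 (r,kernel):
  [0] read 0x3C idx=17: raw=0x51007 flags P=1 W=1 U=1 S=0
  [1] read 0x51 idx=2: raw=0x55087 flags P=1 W=1 U=1 S=1
  ✓ 0x55939 (huge @L1)  — 2 lookups

Access #1 fault: NONE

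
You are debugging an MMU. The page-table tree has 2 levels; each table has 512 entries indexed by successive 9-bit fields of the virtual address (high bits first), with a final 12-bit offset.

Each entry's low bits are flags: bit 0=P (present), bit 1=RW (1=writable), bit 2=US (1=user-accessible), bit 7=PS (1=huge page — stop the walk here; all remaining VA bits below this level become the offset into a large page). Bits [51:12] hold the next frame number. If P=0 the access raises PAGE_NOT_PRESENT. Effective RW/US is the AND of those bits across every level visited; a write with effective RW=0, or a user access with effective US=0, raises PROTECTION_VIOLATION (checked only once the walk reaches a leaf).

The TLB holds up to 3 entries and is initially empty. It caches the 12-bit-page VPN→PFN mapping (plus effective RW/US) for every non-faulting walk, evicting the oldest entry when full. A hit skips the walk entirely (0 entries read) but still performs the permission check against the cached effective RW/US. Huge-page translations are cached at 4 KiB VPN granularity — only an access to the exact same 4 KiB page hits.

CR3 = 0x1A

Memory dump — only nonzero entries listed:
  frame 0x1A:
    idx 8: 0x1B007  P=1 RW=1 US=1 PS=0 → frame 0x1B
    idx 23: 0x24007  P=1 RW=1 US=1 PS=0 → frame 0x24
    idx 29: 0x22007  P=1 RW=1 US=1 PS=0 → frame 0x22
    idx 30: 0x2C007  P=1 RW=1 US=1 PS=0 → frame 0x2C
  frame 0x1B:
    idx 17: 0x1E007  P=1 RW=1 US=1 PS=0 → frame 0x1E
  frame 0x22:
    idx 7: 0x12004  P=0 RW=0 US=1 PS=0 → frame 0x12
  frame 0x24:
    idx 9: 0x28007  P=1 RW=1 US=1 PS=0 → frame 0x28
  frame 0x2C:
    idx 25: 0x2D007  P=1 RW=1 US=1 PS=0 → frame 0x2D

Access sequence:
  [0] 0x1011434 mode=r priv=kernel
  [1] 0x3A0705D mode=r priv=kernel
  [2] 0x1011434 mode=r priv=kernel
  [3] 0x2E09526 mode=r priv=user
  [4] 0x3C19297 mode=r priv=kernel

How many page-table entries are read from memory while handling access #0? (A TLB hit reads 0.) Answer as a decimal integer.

Trace:
#0 VA=0x1011434 (r,kernel):
  lvl0: tbl 0x1A, slot 8 ⇒ 0x1B007 (P1/RW1/US1/PS0)
  lvl1: tbl 0x1B, slot 17 ⇒ 0x1E007 (P1/RW1/US1/PS0)
  ✓ 0x1E434  — 2 lookups
#1 VA=0x3A0705D (r,kernel):
  lvl0: tbl 0x1A, slot 29 ⇒ 0x22007 (P1/RW1/US1/PS0)
  lvl1: tbl 0x22, slot 7 ⇒ 0x12004 (P0/RW0/US1/PS0)
  → PAGE_NOT_PRESENT  (2 entries read)
#2 VA=0x1011434 (r,kernel):
  TLB hit vpn=0x1011 → PA=0x1E434
#3 VA=0x2E09526 (r,user):
  lvl0: tbl 0x1A, slot 23 ⇒ 0x24007 (P1/RW1/US1/PS0)
  lvl1: tbl 0x24, slot 9 ⇒ 0x28007 (P1/RW1/US1/PS0)
  ✓ 0x28526  — 2 lookups
#4 VA=0x3C19297 (r,kernel):
  lvl0: tbl 0x1A, slot 30 ⇒ 0x2C007 (P1/RW1/US1/PS0)
  lvl1: tbl 0x2C, slot 25 ⇒ 0x2D007 (P1/RW1/US1/PS0)
  ✓ 0x2D297  — 2 lookups

Entries read for #0: 2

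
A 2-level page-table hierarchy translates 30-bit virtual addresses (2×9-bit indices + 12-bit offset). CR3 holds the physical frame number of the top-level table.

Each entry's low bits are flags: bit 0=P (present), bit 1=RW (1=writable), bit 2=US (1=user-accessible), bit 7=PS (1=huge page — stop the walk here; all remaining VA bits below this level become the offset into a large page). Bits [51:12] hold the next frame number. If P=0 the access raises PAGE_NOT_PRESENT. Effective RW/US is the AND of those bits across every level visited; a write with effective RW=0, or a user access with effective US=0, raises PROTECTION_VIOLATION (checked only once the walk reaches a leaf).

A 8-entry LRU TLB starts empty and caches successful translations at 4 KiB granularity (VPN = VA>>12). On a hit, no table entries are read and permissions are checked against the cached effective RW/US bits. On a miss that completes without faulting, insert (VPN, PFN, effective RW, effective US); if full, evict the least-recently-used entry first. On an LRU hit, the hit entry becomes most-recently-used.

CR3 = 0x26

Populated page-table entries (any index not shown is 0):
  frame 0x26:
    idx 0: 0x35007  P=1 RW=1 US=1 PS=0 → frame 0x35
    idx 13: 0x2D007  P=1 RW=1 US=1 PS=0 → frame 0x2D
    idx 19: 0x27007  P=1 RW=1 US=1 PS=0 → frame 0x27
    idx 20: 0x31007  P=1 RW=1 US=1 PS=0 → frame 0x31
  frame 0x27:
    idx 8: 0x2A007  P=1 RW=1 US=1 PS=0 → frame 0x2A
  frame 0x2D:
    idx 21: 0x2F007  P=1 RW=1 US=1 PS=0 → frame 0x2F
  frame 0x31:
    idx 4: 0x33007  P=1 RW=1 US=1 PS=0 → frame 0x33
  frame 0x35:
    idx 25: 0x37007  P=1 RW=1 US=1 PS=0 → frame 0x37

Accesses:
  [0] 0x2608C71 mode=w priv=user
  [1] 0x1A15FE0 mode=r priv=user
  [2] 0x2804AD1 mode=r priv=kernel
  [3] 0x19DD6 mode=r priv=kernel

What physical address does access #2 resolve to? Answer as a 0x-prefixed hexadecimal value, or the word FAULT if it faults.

Walk each access:
#0 VA=0x2608C71 (w,user):
  L0 @0x26[19] → 0x27007  P=1,RW=1,US=1,PS=0
  L1 @0x27[8] → 0x2A007  P=1,RW=1,US=1,PS=0
  → PA=0x2AC71  (2 entries read)
#1 VA=0x1A15FE0 (r,user):
  L0 @0x26[13] → 0x2D007  P=1,RW=1,US=1,PS=0
  L1 @0x2D[21] → 0x2F007  P=1,RW=1,US=1,PS=0
  → PA=0x2FFE0  (2 entries read)
#2 VA=0x2804AD1 (r,kernel):
  L0 @0x26[20] → 0x31007  P=1,RW=1,US=1,PS=0
  L1 @0x31[4] → 0x33007  P=1,RW=1,US=1,PS=0
  → PA=0x33AD1  (2 entries read)
#3 VA=0x19DD6 (r,kernel):
  L0 @0x26[0] → 0x35007  P=1,RW=1,US=1,PS=0
  L1 @0x35[25] → 0x37007  P=1,RW=1,US=1,PS=0
  → PA=0x37DD6  (2 entries read)

Access #2 PA: 0x33AD1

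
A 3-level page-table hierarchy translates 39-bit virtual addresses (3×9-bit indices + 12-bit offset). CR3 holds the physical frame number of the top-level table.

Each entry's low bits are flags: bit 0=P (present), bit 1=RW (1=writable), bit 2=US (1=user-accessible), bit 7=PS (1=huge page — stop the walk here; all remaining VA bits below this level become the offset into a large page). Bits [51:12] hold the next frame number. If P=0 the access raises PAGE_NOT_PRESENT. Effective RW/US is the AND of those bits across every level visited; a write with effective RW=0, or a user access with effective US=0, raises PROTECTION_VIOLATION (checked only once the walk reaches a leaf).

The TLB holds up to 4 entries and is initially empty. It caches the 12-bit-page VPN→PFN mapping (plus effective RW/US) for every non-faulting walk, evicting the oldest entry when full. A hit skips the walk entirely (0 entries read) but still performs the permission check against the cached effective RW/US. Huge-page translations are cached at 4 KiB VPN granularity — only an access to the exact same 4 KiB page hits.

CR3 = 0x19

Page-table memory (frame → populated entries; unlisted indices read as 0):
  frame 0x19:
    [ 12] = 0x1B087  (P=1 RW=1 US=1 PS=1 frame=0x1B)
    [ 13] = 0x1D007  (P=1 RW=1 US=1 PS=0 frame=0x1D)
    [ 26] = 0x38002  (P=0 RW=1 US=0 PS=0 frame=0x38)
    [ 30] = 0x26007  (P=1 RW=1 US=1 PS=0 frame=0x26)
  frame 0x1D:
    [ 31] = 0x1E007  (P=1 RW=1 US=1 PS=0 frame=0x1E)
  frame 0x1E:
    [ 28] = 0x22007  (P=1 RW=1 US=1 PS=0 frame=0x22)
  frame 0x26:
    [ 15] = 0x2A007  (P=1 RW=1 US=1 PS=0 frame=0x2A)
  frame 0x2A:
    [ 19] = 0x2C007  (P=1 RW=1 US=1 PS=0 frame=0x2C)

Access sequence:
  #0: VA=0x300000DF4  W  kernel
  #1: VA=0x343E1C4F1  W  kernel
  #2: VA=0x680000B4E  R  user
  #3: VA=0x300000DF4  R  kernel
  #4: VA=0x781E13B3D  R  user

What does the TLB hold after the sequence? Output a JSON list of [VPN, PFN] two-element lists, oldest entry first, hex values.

Walk each access:
#0 VA=0x300000DF4 (w,kernel):
  [0] read 0x19 idx=12: raw=0x1B087 flags P=1 W=1 U=1 S=1
  ✓ 0x1BDF4 (huge @L0)  — 1 lookups
#1 VA=0x343E1C4F1 (w,kernel):
  [0] read 0x19 idx=13: raw=0x1D007 flags P=1 W=1 U=1 S=0
  [1] read 0x1D idx=31: raw=0x1E007 flags P=1 W=1 U=1 S=0
  [2] read 0x1E idx=28: raw=0x22007 flags P=1 W=1 U=1 S=0
  ✓ 0x224F1  — 3 lookups
#2 VA=0x680000B4E (r,user):
  [0] read 0x19 idx=26: raw=0x38002 flags P=0 W=1 U=0 S=0
  ⇒ fault: PAGE_NOT_PRESENT  — 1 lookups
#3 VA=0x300000DF4 (r,kernel):
  TLB hit vpn=0x300000 → PA=0x1BDF4
#4 VA=0x781E13B3D (r,user):
  [0] read 0x19 idx=30: raw=0x26007 flags P=1 W=1 U=1 S=0
  [1] read 0x26 idx=15: raw=0x2A007 flags P=1 W=1 U=1 S=0
  [2] read 0x2A idx=19: raw=0x2C007 flags P=1 W=1 U=1 S=0
  ✓ 0x2CB3D  — 3 lookups

TLB: [["0x300000", "0x1B"], ["0x343E1C", "0x22"], ["0x781E13", "0x2C"]]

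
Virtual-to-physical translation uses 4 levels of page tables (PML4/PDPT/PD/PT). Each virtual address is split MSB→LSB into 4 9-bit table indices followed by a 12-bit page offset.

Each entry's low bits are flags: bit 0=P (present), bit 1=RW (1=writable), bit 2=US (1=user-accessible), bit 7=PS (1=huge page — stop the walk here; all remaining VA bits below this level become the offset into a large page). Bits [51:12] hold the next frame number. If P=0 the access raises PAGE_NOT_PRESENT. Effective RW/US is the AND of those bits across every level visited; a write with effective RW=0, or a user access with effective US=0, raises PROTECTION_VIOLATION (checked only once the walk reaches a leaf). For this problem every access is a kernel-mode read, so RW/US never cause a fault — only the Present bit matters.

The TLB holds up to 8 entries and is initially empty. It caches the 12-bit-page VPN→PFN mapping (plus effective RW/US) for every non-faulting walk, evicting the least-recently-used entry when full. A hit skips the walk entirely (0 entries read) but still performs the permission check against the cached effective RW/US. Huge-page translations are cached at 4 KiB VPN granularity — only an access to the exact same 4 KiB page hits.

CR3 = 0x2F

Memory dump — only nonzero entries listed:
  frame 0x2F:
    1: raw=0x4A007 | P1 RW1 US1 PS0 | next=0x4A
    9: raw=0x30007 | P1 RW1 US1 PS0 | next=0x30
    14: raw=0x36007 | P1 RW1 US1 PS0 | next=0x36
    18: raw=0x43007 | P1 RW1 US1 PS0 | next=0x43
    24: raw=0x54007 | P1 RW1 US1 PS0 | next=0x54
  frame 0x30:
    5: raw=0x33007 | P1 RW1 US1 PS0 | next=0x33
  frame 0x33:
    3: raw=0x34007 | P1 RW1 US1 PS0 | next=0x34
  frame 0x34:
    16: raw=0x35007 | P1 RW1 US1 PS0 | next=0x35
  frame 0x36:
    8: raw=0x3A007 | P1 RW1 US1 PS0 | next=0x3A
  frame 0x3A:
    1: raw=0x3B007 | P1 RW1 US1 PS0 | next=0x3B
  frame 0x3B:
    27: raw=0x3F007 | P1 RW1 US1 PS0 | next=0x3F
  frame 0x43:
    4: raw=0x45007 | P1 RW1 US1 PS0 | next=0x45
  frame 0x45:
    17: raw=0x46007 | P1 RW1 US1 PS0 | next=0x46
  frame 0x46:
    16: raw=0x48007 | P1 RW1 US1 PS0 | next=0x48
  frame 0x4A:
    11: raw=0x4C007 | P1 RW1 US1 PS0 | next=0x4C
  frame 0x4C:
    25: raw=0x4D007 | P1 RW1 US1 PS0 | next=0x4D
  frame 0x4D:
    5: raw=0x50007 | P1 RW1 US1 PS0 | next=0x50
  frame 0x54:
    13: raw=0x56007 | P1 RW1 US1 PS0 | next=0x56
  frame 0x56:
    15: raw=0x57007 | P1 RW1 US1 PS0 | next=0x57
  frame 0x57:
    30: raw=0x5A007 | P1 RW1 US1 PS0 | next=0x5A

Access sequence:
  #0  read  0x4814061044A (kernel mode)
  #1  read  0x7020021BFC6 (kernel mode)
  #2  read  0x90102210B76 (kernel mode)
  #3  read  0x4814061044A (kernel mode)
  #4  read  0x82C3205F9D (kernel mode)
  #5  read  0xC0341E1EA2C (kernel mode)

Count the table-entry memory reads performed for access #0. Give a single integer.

Per-access translation:
#0 VA=0x4814061044A (r,kernel):
  [0] read 0x2F idx=9: raw=0x30007 flags P=1 W=1 U=1 S=0
  [1] read 0x30 idx=5: raw=0x33007 flags P=1 W=1 U=1 S=0
  [2] read 0x33 idx=3: raw=0x34007 flags P=1 W=1 U=1 S=0
  [3] read 0x34 idx=16: raw=0x35007 flags P=1 W=1 U=1 S=0
  ✓ 0x3544A  — 4 lookups
#1 VA=0x7020021BFC6 (r,kernel):
  [0] read 0x2F idx=14: raw=0x36007 flags P=1 W=1 U=1 S=0
  [1] read 0x36 idx=8: raw=0x3A007 flags P=1 W=1 U=1 S=0
  [2] read 0x3A idx=1: raw=0x3B007 flags P=1 W=1 U=1 S=0
  [3] read 0x3B idx=27: raw=0x3F007 flags P=1 W=1 U=1 S=0
  ✓ 0x3FFC6  — 4 lookups
#2 VA=0x90102210B76 (r,kernel):
  [0] read 0x2F idx=18: raw=0x43007 flags P=1 W=1 U=1 S=0
  [1] read 0x43 idx=4: raw=0x45007 flags P=1 W=1 U=1 S=0
  [2] read 0x45 idx=17: raw=0x46007 flags P=1 W=1 U=1 S=0
  [3] read 0x46 idx=16: raw=0x48007 flags P=1 W=1 U=1 S=0
  ✓ 0x48B76  — 4 lookups
#3 VA=0x4814061044A (r,kernel):
  TLB hit vpn=0x48140610 → PA=0x3544A
#4 VA=0x82C3205F9D (r,kernel):
  [0] read 0x2F idx=1: raw=0x4A007 flags P=1 W=1 U=1 S=0
  [1] read 0x4A idx=11: raw=0x4C007 flags P=1 W=1 U=1 S=0
  [2] read 0x4C idx=25: raw=0x4D007 flags P=1 W=1 U=1 S=0
  [3] read 0x4D idx=5: raw=0x50007 flags P=1 W=1 U=1 S=0
  ✓ 0x50F9D  — 4 lookups
#5 VA=0xC0341E1EA2C (r,kernel):
  [0] read 0x2F idx=24: raw=0x54007 flags P=1 W=1 U=1 S=0
  [1] read 0x54 idx=13: raw=0x56007 flags P=1 W=1 U=1 S=0
  [2] read 0x56 idx=15: raw=0x57007 flags P=1 W=1 U=1 S=0
  [3] read 0x57 idx=30: raw=0x5A007 flags P=1 W=1 U=1 S=0
  ✓ 0x5AA2C  — 4 lookups

Entries read for #0: 4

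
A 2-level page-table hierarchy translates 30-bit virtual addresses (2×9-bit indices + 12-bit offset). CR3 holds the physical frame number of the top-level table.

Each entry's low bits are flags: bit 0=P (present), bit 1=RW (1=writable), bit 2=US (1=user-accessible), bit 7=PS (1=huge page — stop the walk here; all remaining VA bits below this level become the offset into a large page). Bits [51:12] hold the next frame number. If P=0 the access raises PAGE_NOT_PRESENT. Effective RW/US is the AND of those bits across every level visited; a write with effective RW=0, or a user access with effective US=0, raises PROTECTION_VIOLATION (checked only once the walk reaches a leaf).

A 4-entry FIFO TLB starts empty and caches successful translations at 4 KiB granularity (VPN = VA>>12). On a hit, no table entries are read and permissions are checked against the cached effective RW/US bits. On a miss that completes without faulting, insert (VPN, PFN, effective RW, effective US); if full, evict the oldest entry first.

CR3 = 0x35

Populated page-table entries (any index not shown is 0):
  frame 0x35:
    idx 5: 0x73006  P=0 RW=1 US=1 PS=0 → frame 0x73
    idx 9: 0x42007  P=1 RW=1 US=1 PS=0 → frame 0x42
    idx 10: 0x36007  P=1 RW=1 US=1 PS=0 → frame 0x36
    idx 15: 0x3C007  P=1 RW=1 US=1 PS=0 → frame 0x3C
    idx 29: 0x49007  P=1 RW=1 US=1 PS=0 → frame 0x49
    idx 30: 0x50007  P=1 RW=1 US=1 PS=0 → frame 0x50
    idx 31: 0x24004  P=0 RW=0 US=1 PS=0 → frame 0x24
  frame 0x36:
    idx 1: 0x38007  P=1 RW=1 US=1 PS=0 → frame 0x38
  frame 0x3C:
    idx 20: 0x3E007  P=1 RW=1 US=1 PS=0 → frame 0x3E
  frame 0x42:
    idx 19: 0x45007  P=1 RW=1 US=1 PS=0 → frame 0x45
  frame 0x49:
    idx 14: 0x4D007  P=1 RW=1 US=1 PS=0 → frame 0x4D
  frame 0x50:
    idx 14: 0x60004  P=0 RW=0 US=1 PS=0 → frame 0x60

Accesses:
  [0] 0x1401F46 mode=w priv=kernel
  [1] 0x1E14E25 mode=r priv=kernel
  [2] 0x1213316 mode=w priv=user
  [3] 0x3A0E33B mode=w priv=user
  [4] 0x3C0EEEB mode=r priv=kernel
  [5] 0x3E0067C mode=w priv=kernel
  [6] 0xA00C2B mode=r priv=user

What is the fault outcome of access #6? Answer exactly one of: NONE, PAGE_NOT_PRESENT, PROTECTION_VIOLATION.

Walk each access:
#0 VA=0x1401F46 (w,kernel):
  L0 @0x35[10] → 0x36007  P=1,RW=1,US=1,PS=0
  L1 @0x36[1] → 0x38007  P=1,RW=1,US=1,PS=0
  → PA=0x38F46  (2 entries read)
#1 VA=0x1E14E25 (r,kernel):
  L0 @0x35[15] → 0x3C007  P=1,RW=1,US=1,PS=0
  L1 @0x3C[20] → 0x3E007  P=1,RW=1,US=1,PS=0
  → PA=0x3EE25  (2 entries read)
#2 VA=0x1213316 (w,user):
  L0 @0x35[9] → 0x42007  P=1,RW=1,US=1,PS=0
  L1 @0x42[19] → 0x45007  P=1,RW=1,US=1,PS=0
  → PA=0x45316  (2 entries read)
#3 VA=0x3A0E33B (w,user):
  L0 @0x35[29] → 0x49007  P=1,RW=1,US=1,PS=0
  L1 @0x49[14] → 0x4D007  P=1,RW=1,US=1,PS=0
  → PA=0x4D33B  (2 entries read)
#4 VA=0x3C0EEEB (r,kernel):
  L0 @0x35[30] → 0x50007  P=1,RW=1,US=1,PS=0
  L1 @0x50[14] → 0x60004  P=0,RW=0,US=1,PS=0
  ✗ PAGE_NOT_PRESENT  [2 reads]
#5 VA=0x3E0067C (w,kernel):
  L0 @0x35[31] → 0x24004  P=0,RW=0,US=1,PS=0
  ✗ PAGE_NOT_PRESENT  [1 reads]
#6 VA=0xA00C2B (r,user):
  L0 @0x35[5] → 0x73006  P=0,RW=1,US=1,PS=0
  ✗ PAGE_NOT_PRESENT  [1 reads]

Access #6 fault: PAGE_NOT_PRESENT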